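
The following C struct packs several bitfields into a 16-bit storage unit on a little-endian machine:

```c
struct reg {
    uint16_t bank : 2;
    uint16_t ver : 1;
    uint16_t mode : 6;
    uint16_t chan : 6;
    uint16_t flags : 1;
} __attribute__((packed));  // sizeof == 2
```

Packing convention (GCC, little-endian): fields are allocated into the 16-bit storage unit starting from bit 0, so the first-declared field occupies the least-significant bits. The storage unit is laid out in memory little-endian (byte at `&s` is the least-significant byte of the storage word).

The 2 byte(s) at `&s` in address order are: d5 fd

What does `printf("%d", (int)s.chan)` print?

[0]=0xd5 [1]=0xfd (little-endian) → word 0xfdd5
bank [0+:2] = (word>>0) & 0x3 = 1
ver [2+:1] = (word>>2) & 0x1 = 1
mode [3+:6] = (word>>3) & 0x3f = 58
chan [9+:6] = (word>>9) & 0x3f = 62  ←
flags [15+:1] = (word>>15) & 0x1 = 1

62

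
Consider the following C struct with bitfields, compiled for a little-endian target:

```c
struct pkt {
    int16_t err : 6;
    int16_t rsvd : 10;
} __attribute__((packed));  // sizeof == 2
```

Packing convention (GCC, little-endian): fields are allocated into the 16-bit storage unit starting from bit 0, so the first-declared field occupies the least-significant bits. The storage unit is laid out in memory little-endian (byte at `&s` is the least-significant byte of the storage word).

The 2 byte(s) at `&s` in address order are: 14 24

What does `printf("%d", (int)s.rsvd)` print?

[0]=0x14 [1]=0x24 (little-endian) → word 0x2414
err [0+:6] = (word>>0) & 0x3f = 20
rsvd [6+:10] = (word>>6) & 0x3ff = 144  ←
rsvd signed 10b, MSB=0: value = 144

144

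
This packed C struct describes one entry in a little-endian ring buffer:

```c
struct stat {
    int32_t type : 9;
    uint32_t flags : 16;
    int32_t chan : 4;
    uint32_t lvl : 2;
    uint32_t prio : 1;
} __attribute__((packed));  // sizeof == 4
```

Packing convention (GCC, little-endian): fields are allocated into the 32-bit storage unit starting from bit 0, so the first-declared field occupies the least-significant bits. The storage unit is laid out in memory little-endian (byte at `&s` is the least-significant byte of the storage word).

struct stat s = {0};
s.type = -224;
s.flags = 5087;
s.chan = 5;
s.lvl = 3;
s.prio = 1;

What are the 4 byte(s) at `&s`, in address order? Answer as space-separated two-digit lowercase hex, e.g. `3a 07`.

type:9 = -224 → 0x120 << 0 → word 0x00000120
flags:16 = 5087 → 0x13df << 9 → word 0x0027bf20
chan:4 = 5 → 0x5 << 25 → word 0x0a27bf20
lvl:2 = 3 → 0x3 << 29 → word 0x6a27bf20
prio:1 = 1 → 0x1 << 31 → word 0xea27bf20
word = 0xea27bf20 → little-endian bytes:
  [0]=0x20  [1]=0xbf  [2]=0x27  [3]=0xea

20 bf 27 ea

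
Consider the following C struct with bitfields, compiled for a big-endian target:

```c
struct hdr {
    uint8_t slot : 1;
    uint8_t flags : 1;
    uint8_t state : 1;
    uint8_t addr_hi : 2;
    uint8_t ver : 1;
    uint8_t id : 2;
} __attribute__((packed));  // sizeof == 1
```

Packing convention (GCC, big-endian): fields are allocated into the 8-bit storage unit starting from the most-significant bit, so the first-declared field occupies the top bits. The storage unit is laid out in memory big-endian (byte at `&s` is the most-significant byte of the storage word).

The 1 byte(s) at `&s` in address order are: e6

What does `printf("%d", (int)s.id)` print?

2

[0]=0xe6 (big-endian) → word 0xe6
slot [7+:1] = (word>>7) & 0x1 = 1
flags [6+:1] = (word>>6) & 0x1 = 1
state [5+:1] = (word>>5) & 0x1 = 1
addr_hi [3+:2] = (word>>3) & 0x3 = 0
ver [2+:1] = (word>>2) & 0x1 = 1
id [0+:2] = (word>>0) & 0x3 = 2  ←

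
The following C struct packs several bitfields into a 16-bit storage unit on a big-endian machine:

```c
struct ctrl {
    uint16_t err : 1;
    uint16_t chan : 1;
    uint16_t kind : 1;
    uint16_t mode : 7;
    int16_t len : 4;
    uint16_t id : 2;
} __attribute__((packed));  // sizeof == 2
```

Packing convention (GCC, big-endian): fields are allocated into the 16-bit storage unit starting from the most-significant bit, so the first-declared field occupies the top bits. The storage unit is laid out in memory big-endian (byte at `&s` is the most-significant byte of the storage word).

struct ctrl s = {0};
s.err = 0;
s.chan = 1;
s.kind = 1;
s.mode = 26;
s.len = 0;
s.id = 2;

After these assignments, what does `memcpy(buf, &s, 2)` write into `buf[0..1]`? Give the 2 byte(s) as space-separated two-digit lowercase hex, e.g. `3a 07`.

err:1 = 0 → 0x0 << 15 → word 0x0000
chan:1 = 1 → 0x1 << 14 → word 0x4000
kind:1 = 1 → 0x1 << 13 → word 0x6000
mode:7 = 26 → 0x1a << 6 → word 0x6680
len:4 = 0 → 0x0 << 2 → word 0x6680
id:2 = 2 → 0x2 << 0 → word 0x6682
word = 0x6682 → big-endian bytes:
  [0]=0x66  [1]=0x82

66 82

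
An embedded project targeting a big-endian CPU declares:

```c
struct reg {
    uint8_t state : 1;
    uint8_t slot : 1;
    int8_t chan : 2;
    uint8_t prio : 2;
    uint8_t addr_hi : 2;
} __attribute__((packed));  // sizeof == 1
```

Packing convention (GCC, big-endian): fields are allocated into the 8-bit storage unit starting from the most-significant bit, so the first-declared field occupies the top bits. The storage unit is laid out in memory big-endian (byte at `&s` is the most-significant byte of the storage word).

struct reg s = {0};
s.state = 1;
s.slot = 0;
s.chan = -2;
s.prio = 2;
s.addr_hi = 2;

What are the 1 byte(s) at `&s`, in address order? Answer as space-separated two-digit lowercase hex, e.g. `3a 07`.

aa

state:1 = 1 → 0x1 << 7 → word 0x80
slot:1 = 0 → 0x0 << 6 → word 0x80
chan:2 = -2 → 0x2 << 4 → word 0xa0
prio:2 = 2 → 0x2 << 2 → word 0xa8
addr_hi:2 = 2 → 0x2 << 0 → word 0xaa
word = 0xaa → big-endian bytes:
  [0]=0xaa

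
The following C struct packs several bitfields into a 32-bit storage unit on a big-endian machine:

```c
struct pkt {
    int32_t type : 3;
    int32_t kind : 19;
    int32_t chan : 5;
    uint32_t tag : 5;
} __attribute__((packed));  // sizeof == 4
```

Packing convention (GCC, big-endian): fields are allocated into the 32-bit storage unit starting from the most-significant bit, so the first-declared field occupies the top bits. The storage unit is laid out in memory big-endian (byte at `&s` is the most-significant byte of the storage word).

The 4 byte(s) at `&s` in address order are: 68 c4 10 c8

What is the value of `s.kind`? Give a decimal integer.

143620

[0]=0x68 [1]=0xc4 [2]=0x10 [3]=0xc8 (big-endian) → word 0x68c410c8
type [29+:3] = (word>>29) & 0x7 = 3
kind [10+:19] = (word>>10) & 0x7ffff = 143620  ←
chan [5+:5] = (word>>5) & 0x1f = 6
tag [0+:5] = (word>>0) & 0x1f = 8
kind signed 19b, MSB=0: value = 143620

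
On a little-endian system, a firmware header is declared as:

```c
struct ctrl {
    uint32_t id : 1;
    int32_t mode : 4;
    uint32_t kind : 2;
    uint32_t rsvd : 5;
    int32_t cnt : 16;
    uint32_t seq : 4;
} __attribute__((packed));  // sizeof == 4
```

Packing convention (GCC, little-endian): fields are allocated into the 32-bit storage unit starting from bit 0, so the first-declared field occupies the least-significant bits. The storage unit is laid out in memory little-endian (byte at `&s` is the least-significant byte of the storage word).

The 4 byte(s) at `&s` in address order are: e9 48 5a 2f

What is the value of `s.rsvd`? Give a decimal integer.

[0]=0xe9 [1]=0x48 [2]=0x5a [3]=0x2f (little-endian) → word 0x2f5a48e9
id [0+:1] = (word>>0) & 0x1 = 1
mode [1+:4] = (word>>1) & 0xf = 4
kind [5+:2] = (word>>5) & 0x3 = 3
rsvd [7+:5] = (word>>7) & 0x1f = 17  ←
cnt [12+:16] = (word>>12) & 0xffff = 62884
seq [28+:4] = (word>>28) & 0xf = 2

17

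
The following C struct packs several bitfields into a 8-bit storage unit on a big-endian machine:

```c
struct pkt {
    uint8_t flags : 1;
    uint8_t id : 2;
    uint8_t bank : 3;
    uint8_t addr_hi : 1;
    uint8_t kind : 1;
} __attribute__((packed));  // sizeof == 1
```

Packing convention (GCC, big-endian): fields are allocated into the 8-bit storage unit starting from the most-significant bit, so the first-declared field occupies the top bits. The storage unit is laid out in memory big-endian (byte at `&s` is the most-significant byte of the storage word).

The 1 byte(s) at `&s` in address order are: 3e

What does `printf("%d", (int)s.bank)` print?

[0]=0x3e (big-endian) → word 0x3e
flags [7+:1] = (word>>7) & 0x1 = 0
id [5+:2] = (word>>5) & 0x3 = 1
bank [2+:3] = (word>>2) & 0x7 = 7  ←
addr_hi [1+:1] = (word>>1) & 0x1 = 1
kind [0+:1] = (word>>0) & 0x1 = 0

7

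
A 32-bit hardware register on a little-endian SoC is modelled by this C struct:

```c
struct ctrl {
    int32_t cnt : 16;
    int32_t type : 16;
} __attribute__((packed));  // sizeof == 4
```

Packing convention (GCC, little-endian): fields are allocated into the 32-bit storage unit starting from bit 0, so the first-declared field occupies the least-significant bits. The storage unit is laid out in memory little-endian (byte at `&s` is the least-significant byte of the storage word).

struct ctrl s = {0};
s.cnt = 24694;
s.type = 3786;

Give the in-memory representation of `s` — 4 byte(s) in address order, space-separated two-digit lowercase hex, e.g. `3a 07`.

cnt:16 = 24694 → 0x6076 << 0 → word 0x00006076
type:16 = 3786 → 0xeca << 16 → word 0x0eca6076
word = 0x0eca6076 → little-endian bytes:
  [0]=0x76  [1]=0x60  [2]=0xca  [3]=0x0e

76 60 ca 0e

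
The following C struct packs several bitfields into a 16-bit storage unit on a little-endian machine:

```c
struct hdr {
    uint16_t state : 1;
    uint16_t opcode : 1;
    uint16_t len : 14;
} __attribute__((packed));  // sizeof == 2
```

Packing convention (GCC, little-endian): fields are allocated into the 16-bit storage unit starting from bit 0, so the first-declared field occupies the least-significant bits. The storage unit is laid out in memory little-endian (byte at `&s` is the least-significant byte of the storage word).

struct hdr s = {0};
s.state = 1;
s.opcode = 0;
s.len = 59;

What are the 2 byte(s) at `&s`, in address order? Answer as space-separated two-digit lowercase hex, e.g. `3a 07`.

ed 00

state (1b) val=1 bits=0x1 at bit 0: 0x0001
opcode (1b) val=0 bits=0x0 at bit 1: 0x0001
len (14b) val=59 bits=0x3b at bit 2: 0x00ed
word = 0x00ed → little-endian bytes:
  [0]=0xed  [1]=0x00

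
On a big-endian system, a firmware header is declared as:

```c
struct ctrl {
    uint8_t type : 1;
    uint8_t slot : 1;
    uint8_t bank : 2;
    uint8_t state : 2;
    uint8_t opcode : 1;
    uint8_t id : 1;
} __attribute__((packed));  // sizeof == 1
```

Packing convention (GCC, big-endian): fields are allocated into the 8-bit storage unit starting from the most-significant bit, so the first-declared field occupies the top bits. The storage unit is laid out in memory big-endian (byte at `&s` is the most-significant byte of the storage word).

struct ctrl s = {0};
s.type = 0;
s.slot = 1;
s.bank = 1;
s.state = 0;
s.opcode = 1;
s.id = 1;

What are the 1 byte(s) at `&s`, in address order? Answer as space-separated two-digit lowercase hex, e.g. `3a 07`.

type (1b) val=0 bits=0x0 at bit 7: 0x00
slot (1b) val=1 bits=0x1 at bit 6: 0x40
bank (2b) val=1 bits=0x1 at bit 4: 0x50
state (2b) val=0 bits=0x0 at bit 2: 0x50
opcode (1b) val=1 bits=0x1 at bit 1: 0x52
id (1b) val=1 bits=0x1 at bit 0: 0x53
word = 0x53 → big-endian bytes:
  [0]=0x53

53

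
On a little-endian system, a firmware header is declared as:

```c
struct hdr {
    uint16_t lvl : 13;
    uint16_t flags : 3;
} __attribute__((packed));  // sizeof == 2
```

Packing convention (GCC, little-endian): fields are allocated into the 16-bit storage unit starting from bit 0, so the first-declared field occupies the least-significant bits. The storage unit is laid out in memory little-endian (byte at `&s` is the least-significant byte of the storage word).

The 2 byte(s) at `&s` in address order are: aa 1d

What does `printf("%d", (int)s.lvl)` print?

[0]=0xaa [1]=0x1d (little-endian) → word 0x1daa
lvl:13 @ bit 0 → (0x1daa>>0)&0x1fff = 0x1daa  ←
flags:3 @ bit 13 → (0x1daa>>13)&0x7 = 0x0

7594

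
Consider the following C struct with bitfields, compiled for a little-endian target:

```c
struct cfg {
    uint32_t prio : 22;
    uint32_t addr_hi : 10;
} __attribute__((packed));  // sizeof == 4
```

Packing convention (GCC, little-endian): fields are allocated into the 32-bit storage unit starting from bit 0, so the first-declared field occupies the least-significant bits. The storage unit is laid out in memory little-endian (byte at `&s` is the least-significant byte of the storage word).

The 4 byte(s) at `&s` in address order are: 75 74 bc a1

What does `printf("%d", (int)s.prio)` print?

[0]=0x75 [1]=0x74 [2]=0xbc [3]=0xa1 (little-endian) → word 0xa1bc7475
prio [0+:22] = (word>>0) & 0x3fffff = 3961973  ←
addr_hi [22+:10] = (word>>22) & 0x3ff = 646

3961973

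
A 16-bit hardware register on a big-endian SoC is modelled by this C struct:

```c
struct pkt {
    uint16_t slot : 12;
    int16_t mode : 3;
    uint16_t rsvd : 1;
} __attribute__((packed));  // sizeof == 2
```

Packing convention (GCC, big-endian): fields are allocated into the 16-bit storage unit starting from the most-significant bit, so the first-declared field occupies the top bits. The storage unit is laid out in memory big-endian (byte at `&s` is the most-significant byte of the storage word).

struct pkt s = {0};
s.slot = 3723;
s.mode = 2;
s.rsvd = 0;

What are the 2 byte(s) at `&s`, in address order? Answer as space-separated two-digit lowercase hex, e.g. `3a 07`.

e8 b4

slot:12 = 3723 → 0xe8b << 4 → word 0xe8b0
mode:3 = 2 → 0x2 << 1 → word 0xe8b4
rsvd:1 = 0 → 0x0 << 0 → word 0xe8b4
word = 0xe8b4 → big-endian bytes:
  [0]=0xe8  [1]=0xb4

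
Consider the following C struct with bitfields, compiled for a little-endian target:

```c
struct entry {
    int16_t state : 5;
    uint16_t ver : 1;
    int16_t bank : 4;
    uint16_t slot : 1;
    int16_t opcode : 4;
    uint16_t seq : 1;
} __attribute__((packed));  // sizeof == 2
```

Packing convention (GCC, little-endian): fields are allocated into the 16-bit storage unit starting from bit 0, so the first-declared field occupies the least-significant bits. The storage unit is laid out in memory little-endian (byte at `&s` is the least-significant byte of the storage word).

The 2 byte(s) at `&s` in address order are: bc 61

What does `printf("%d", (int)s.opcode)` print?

-4

[0]=0xbc [1]=0x61 (little-endian) → word 0x61bc
state [0+:5] = (word>>0) & 0x1f = 28
ver [5+:1] = (word>>5) & 0x1 = 1
bank [6+:4] = (word>>6) & 0xf = 6
slot [10+:1] = (word>>10) & 0x1 = 0
opcode [11+:4] = (word>>11) & 0xf = 12  ←
seq [15+:1] = (word>>15) & 0x1 = 0
opcode signed 4b, MSB=1: 12 - 16 = -4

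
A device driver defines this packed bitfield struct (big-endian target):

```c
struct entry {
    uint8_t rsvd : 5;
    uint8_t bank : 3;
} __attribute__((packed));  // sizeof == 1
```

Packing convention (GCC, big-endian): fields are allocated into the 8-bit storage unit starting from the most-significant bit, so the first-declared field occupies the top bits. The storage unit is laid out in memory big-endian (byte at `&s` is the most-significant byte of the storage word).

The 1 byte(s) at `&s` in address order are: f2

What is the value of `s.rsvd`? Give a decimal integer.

[0]=0xf2 (big-endian) → word 0xf2
rsvd [3+:5] = (word>>3) & 0x1f = 30  ←
bank [0+:3] = (word>>0) & 0x7 = 2

30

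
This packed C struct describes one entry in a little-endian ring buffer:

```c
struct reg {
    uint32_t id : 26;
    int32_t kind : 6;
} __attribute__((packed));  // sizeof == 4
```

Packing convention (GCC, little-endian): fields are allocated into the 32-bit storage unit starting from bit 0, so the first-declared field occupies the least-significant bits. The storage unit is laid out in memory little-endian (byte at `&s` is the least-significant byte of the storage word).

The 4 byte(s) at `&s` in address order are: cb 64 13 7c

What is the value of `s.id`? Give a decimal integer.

1270987

[0]=0xcb [1]=0x64 [2]=0x13 [3]=0x7c (little-endian) → word 0x7c1364cb
id:26 @ bit 0 → (0x7c1364cb>>0)&0x3ffffff = 0x1364cb  ←
kind:6 @ bit 26 → (0x7c1364cb>>26)&0x3f = 0x1f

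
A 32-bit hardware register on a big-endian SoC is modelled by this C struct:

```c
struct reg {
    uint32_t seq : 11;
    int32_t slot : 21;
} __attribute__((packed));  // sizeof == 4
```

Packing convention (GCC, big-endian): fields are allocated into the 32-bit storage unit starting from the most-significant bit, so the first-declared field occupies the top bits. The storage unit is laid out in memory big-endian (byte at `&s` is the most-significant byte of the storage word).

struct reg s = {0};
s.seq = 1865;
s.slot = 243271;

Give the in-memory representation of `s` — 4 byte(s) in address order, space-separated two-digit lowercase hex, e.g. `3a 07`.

e9 23 b6 47

[21+:11] seq=1865 & 0x7ff = 0x749; word=0xe9200000
[0+:21] slot=243271 & 0x1fffff = 0x3b647; word=0xe923b647
word = 0xe923b647 → big-endian bytes:
  [0]=0xe9  [1]=0x23  [2]=0xb6  [3]=0x47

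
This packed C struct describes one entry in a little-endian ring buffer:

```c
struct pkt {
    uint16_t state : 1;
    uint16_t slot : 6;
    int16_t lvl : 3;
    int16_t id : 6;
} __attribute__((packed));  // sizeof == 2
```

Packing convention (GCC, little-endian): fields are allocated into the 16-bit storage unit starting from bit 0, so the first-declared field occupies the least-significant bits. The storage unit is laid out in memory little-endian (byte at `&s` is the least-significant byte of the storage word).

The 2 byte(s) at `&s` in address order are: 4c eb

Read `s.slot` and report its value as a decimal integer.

38

[0]=0x4c [1]=0xeb (little-endian) → word 0xeb4c
state:1 @ bit 0 → (0xeb4c>>0)&0x1 = 0x0
slot:6 @ bit 1 → (0xeb4c>>1)&0x3f = 0x26  ←
lvl:3 @ bit 7 → (0xeb4c>>7)&0x7 = 0x6
id:6 @ bit 10 → (0xeb4c>>10)&0x3f = 0x3a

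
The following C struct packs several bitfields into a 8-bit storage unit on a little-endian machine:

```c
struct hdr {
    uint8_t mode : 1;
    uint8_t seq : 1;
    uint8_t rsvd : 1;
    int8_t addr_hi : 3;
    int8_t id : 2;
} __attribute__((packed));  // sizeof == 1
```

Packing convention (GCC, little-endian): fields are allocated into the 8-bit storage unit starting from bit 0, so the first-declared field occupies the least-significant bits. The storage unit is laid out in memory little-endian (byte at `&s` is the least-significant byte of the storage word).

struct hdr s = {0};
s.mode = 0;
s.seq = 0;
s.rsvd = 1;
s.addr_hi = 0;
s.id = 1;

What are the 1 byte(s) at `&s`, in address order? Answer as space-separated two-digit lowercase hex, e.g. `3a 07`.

44

[0+:1] mode=0 & 0x1 = 0x0; word=0x00
[1+:1] seq=0 & 0x1 = 0x0; word=0x00
[2+:1] rsvd=1 & 0x1 = 0x1; word=0x04
[3+:3] addr_hi=0 & 0x7 = 0x0; word=0x04
[6+:2] id=1 & 0x3 = 0x1; word=0x44
word = 0x44 → little-endian bytes:
  [0]=0x44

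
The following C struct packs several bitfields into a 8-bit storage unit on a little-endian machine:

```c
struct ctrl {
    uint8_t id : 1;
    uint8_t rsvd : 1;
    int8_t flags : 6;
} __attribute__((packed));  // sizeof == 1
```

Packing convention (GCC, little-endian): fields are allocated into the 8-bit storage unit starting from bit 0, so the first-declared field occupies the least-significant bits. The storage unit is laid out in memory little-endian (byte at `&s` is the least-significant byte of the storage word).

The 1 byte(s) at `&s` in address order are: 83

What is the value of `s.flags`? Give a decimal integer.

-32

[0]=0x83 (little-endian) → word 0x83
id:1 @ bit 0 → (0x83>>0)&0x1 = 0x1
rsvd:1 @ bit 1 → (0x83>>1)&0x1 = 0x1
flags:6 @ bit 2 → (0x83>>2)&0x3f = 0x20  ←
flags signed 6b, MSB=1: 32 - 64 = -32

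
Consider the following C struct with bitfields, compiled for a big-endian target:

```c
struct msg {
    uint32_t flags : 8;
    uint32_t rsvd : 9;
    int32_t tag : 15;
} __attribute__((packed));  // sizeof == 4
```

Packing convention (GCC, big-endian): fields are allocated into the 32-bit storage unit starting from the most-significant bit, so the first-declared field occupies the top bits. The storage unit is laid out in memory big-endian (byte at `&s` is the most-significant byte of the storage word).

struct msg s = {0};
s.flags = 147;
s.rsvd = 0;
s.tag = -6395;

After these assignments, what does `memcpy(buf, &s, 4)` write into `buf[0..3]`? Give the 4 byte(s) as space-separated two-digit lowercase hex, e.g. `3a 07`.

flags:8 = 147 → 0x93 << 24 → word 0x93000000
rsvd:9 = 0 → 0x0 << 15 → word 0x93000000
tag:15 = -6395 → 0x6705 << 0 → word 0x93006705
word = 0x93006705 → big-endian bytes:
  [0]=0x93  [1]=0x00  [2]=0x67  [3]=0x05

93 00 67 05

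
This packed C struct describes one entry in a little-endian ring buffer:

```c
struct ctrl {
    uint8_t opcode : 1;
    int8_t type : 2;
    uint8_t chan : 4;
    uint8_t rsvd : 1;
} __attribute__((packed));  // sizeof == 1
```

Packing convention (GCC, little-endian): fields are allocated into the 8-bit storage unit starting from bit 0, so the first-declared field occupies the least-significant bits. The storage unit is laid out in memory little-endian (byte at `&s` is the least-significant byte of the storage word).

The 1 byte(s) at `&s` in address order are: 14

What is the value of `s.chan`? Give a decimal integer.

2

[0]=0x14 (little-endian) → word 0x14
opcode:1 @ bit 0 → (0x14>>0)&0x1 = 0x0
type:2 @ bit 1 → (0x14>>1)&0x3 = 0x2
chan:4 @ bit 3 → (0x14>>3)&0xf = 0x2  ←
rsvd:1 @ bit 7 → (0x14>>7)&0x1 = 0x0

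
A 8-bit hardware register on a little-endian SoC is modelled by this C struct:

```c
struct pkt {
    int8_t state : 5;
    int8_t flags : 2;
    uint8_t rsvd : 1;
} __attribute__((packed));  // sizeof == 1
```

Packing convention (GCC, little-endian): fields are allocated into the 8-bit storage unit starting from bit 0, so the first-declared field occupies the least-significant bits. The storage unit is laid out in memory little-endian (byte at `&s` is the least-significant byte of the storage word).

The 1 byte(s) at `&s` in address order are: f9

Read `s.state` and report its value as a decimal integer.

-7

[0]=0xf9 (little-endian) → word 0xf9
state [0+:5] = (word>>0) & 0x1f = 25  ←
flags [5+:2] = (word>>5) & 0x3 = 3
rsvd [7+:1] = (word>>7) & 0x1 = 1
state signed 5b, MSB=1: 25 - 32 = -7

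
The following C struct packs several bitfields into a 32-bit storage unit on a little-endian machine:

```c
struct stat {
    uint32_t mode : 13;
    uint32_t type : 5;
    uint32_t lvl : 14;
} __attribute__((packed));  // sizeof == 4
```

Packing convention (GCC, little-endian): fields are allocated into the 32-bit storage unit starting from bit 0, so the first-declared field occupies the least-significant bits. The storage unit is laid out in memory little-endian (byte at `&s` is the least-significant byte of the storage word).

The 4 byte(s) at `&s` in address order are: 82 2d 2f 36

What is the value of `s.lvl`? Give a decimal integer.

3467

[0]=0x82 [1]=0x2d [2]=0x2f [3]=0x36 (little-endian) → word 0x362f2d82
mode:13 @ bit 0 → (0x362f2d82>>0)&0x1fff = 0xd82
type:5 @ bit 13 → (0x362f2d82>>13)&0x1f = 0x19
lvl:14 @ bit 18 → (0x362f2d82>>18)&0x3fff = 0xd8b  ←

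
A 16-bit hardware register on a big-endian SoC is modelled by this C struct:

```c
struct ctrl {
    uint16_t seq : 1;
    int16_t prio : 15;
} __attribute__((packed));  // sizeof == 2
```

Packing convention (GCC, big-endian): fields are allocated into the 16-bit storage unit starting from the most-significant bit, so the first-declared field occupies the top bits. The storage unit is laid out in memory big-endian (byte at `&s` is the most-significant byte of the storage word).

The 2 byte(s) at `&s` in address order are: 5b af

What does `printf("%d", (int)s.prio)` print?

-9297

[0]=0x5b [1]=0xaf (big-endian) → word 0x5baf
seq:1 @ bit 15 → (0x5baf>>15)&0x1 = 0x0
prio:15 @ bit 0 → (0x5baf>>0)&0x7fff = 0x5baf  ←
prio signed 15b, MSB=1: 23471 - 32768 = -9297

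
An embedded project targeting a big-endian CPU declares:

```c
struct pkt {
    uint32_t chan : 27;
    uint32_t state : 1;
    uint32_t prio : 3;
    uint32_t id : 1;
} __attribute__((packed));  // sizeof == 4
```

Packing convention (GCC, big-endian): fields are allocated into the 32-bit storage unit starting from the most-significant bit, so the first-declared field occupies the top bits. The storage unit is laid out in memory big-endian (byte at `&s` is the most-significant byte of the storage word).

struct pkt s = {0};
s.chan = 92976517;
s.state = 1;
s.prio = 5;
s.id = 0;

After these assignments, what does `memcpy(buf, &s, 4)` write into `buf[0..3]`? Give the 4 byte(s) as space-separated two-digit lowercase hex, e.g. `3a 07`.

b1 56 b0 ba

[5+:27] chan=92976517 & 0x7ffffff = 0x58ab585; word=0xb156b0a0
[4+:1] state=1 & 0x1 = 0x1; word=0xb156b0b0
[1+:3] prio=5 & 0x7 = 0x5; word=0xb156b0ba
[0+:1] id=0 & 0x1 = 0x0; word=0xb156b0ba
word = 0xb156b0ba → big-endian bytes:
  [0]=0xb1  [1]=0x56  [2]=0xb0  [3]=0xba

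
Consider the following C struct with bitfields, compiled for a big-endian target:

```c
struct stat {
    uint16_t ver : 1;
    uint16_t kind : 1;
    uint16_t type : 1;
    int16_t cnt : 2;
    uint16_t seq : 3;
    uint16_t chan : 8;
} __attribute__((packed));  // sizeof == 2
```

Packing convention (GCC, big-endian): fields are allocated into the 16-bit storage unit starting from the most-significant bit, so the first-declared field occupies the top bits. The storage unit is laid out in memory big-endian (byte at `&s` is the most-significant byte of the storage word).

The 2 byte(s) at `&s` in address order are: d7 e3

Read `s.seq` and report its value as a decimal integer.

7

[0]=0xd7 [1]=0xe3 (big-endian) → word 0xd7e3
ver:1 @ bit 15 → (0xd7e3>>15)&0x1 = 0x1
kind:1 @ bit 14 → (0xd7e3>>14)&0x1 = 0x1
type:1 @ bit 13 → (0xd7e3>>13)&0x1 = 0x0
cnt:2 @ bit 11 → (0xd7e3>>11)&0x3 = 0x2
seq:3 @ bit 8 → (0xd7e3>>8)&0x7 = 0x7  ←
chan:8 @ bit 0 → (0xd7e3>>0)&0xff = 0xe3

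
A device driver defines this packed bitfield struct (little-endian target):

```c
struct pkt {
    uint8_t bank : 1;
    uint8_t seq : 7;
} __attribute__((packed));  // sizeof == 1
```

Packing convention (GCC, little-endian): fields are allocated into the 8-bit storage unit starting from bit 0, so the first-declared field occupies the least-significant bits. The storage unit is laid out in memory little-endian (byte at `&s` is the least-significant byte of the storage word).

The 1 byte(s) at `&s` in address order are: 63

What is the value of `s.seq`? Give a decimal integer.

49

[0]=0x63 (little-endian) → word 0x63
bank:1 @ bit 0 → (0x63>>0)&0x1 = 0x1
seq:7 @ bit 1 → (0x63>>1)&0x7f = 0x31  ←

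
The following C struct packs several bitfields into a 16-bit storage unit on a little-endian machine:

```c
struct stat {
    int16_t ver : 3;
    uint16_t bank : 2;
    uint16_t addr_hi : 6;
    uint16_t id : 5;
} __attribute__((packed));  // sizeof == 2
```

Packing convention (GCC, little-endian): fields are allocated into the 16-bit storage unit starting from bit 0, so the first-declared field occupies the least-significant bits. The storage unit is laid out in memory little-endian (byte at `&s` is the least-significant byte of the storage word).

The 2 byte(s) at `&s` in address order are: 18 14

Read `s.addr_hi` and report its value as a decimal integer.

[0]=0x18 [1]=0x14 (little-endian) → word 0x1418
ver:3 @ bit 0 → (0x1418>>0)&0x7 = 0x0
bank:2 @ bit 3 → (0x1418>>3)&0x3 = 0x3
addr_hi:6 @ bit 5 → (0x1418>>5)&0x3f = 0x20  ←
id:5 @ bit 11 → (0x1418>>11)&0x1f = 0x2

32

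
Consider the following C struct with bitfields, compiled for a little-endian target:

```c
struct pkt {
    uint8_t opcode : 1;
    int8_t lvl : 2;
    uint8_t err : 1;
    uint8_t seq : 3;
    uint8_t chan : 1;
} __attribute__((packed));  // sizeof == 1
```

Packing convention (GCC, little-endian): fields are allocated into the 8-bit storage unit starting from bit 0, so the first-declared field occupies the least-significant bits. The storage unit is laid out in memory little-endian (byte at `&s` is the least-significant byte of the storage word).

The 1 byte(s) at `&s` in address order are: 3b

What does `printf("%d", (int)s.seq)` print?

3

[0]=0x3b (little-endian) → word 0x3b
opcode [0+:1] = (word>>0) & 0x1 = 1
lvl [1+:2] = (word>>1) & 0x3 = 1
err [3+:1] = (word>>3) & 0x1 = 1
seq [4+:3] = (word>>4) & 0x7 = 3  ←
chan [7+:1] = (word>>7) & 0x1 = 0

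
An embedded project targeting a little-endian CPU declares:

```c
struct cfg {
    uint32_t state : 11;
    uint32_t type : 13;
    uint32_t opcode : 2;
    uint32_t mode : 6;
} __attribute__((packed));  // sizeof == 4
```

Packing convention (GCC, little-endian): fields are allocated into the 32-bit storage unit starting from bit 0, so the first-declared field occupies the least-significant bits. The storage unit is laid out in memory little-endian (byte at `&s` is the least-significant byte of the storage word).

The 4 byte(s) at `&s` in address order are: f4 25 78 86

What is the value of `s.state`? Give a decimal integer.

[0]=0xf4 [1]=0x25 [2]=0x78 [3]=0x86 (little-endian) → word 0x867825f4
state:11 @ bit 0 → (0x867825f4>>0)&0x7ff = 0x5f4  ←
type:13 @ bit 11 → (0x867825f4>>11)&0x1fff = 0xf04
opcode:2 @ bit 24 → (0x867825f4>>24)&0x3 = 0x2
mode:6 @ bit 26 → (0x867825f4>>26)&0x3f = 0x21

1524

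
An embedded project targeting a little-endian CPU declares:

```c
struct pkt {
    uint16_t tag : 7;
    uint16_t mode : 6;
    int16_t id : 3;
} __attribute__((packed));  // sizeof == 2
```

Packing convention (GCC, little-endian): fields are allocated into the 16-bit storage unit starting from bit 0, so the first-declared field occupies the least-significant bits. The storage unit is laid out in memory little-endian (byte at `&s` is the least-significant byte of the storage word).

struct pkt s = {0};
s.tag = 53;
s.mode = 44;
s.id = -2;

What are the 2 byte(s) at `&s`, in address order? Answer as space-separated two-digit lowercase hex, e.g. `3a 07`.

[0+:7] tag=53 & 0x7f = 0x35; word=0x0035
[7+:6] mode=44 & 0x3f = 0x2c; word=0x1635
[13+:3] id=-2 & 0x7 = 0x6; word=0xd635
word = 0xd635 → little-endian bytes:
  [0]=0x35  [1]=0xd6

35 d6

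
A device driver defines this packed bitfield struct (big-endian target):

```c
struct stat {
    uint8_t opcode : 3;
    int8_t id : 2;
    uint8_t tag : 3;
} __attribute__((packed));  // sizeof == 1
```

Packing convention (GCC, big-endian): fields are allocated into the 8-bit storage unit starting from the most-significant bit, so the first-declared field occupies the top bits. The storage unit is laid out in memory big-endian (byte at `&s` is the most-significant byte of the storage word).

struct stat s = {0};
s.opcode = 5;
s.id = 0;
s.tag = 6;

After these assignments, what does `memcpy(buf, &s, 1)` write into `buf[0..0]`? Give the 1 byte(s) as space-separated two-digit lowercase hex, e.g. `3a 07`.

a6

opcode (3b) val=5 bits=0x5 at bit 5: 0xa0
id (2b) val=0 bits=0x0 at bit 3: 0xa0
tag (3b) val=6 bits=0x6 at bit 0: 0xa6
word = 0xa6 → big-endian bytes:
  [0]=0xa6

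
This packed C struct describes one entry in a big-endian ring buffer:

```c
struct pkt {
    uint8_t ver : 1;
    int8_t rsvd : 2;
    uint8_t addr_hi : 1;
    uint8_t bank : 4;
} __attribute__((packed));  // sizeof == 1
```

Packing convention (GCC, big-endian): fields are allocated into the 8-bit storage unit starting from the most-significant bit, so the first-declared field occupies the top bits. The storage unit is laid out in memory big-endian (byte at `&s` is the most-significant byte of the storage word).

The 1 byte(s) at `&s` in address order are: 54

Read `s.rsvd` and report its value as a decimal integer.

[0]=0x54 (big-endian) → word 0x54
ver [7+:1] = (word>>7) & 0x1 = 0
rsvd [5+:2] = (word>>5) & 0x3 = 2  ←
addr_hi [4+:1] = (word>>4) & 0x1 = 1
bank [0+:4] = (word>>0) & 0xf = 4
rsvd signed 2b, MSB=1: 2 - 4 = -2

-2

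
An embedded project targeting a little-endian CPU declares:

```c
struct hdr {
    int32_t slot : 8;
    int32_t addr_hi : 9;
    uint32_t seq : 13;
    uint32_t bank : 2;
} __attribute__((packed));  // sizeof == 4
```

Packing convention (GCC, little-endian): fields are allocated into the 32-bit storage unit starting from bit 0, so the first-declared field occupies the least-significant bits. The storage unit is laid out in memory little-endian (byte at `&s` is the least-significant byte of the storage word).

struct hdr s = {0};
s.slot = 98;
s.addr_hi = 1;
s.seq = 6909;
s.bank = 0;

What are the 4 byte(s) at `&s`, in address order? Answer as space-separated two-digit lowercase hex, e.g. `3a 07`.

62 01 fa 35

[0+:8] slot=98 & 0xff = 0x62; word=0x00000062
[8+:9] addr_hi=1 & 0x1ff = 0x1; word=0x00000162
[17+:13] seq=6909 & 0x1fff = 0x1afd; word=0x35fa0162
[30+:2] bank=0 & 0x3 = 0x0; word=0x35fa0162
word = 0x35fa0162 → little-endian bytes:
  [0]=0x62  [1]=0x01  [2]=0xfa  [3]=0x35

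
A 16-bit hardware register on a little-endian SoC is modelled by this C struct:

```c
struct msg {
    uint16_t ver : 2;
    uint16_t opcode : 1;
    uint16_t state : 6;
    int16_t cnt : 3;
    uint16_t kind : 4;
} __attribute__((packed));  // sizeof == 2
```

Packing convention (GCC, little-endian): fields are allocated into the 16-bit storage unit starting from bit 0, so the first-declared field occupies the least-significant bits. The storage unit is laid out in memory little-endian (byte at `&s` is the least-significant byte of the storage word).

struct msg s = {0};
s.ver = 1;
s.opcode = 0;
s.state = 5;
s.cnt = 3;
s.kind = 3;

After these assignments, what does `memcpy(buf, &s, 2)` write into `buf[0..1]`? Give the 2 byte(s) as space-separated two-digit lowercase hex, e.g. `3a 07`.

ver (2b) val=1 bits=0x1 at bit 0: 0x0001
opcode (1b) val=0 bits=0x0 at bit 2: 0x0001
state (6b) val=5 bits=0x5 at bit 3: 0x0029
cnt (3b) val=3 bits=0x3 at bit 9: 0x0629
kind (4b) val=3 bits=0x3 at bit 12: 0x3629
word = 0x3629 → little-endian bytes:
  [0]=0x29  [1]=0x36

29 36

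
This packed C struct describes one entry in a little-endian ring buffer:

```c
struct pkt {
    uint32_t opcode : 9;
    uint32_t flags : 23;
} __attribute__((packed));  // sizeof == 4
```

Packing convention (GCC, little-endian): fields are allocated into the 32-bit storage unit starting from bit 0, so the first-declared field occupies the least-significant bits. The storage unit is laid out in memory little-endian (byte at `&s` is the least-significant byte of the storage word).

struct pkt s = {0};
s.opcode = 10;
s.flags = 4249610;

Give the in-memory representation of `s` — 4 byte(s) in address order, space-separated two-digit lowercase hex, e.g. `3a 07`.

0a 14 b0 81

opcode:9 = 10 → 0xa << 0 → word 0x0000000a
flags:23 = 4249610 → 0x40d80a << 9 → word 0x81b0140a
word = 0x81b0140a → little-endian bytes:
  [0]=0x0a  [1]=0x14  [2]=0xb0  [3]=0x81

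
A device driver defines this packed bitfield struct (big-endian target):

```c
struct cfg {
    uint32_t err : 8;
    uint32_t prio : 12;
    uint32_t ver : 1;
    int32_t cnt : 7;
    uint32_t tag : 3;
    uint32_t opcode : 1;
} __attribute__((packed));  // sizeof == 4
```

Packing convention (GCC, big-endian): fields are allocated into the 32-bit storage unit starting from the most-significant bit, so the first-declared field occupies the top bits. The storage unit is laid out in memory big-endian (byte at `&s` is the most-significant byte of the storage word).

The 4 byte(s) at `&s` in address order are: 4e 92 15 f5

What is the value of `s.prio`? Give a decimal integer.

2337

[0]=0x4e [1]=0x92 [2]=0x15 [3]=0xf5 (big-endian) → word 0x4e9215f5
err:8 @ bit 24 → (0x4e9215f5>>24)&0xff = 0x4e
prio:12 @ bit 12 → (0x4e9215f5>>12)&0xfff = 0x921  ←
ver:1 @ bit 11 → (0x4e9215f5>>11)&0x1 = 0x0
cnt:7 @ bit 4 → (0x4e9215f5>>4)&0x7f = 0x5f
tag:3 @ bit 1 → (0x4e9215f5>>1)&0x7 = 0x2
opcode:1 @ bit 0 → (0x4e9215f5>>0)&0x1 = 0x1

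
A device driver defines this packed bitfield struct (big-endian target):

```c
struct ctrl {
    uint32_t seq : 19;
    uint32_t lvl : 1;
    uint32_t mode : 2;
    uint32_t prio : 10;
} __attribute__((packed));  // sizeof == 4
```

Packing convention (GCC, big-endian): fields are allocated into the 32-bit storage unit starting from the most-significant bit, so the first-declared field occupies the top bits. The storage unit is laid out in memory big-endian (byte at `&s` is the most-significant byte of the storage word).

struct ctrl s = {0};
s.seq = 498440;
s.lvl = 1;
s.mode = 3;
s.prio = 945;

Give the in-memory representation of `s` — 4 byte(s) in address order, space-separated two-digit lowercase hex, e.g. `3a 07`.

[13+:19] seq=498440 & 0x7ffff = 0x79b08; word=0xf3610000
[12+:1] lvl=1 & 0x1 = 0x1; word=0xf3611000
[10+:2] mode=3 & 0x3 = 0x3; word=0xf3611c00
[0+:10] prio=945 & 0x3ff = 0x3b1; word=0xf3611fb1
word = 0xf3611fb1 → big-endian bytes:
  [0]=0xf3  [1]=0x61  [2]=0x1f  [3]=0xb1

f3 61 1f b1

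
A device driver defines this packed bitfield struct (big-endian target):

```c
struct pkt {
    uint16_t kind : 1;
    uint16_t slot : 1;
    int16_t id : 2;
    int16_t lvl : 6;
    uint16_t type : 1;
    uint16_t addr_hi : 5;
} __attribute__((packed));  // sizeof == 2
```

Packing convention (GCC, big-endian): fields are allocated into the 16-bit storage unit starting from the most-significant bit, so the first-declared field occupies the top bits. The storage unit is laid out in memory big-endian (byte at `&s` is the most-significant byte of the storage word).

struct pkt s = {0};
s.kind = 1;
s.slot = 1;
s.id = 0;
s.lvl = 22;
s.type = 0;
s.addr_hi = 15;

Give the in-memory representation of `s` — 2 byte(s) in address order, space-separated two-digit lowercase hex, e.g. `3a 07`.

kind (1b) val=1 bits=0x1 at bit 15: 0x8000
slot (1b) val=1 bits=0x1 at bit 14: 0xc000
id (2b) val=0 bits=0x0 at bit 12: 0xc000
lvl (6b) val=22 bits=0x16 at bit 6: 0xc580
type (1b) val=0 bits=0x0 at bit 5: 0xc580
addr_hi (5b) val=15 bits=0xf at bit 0: 0xc58f
word = 0xc58f → big-endian bytes:
  [0]=0xc5  [1]=0x8f

c5 8f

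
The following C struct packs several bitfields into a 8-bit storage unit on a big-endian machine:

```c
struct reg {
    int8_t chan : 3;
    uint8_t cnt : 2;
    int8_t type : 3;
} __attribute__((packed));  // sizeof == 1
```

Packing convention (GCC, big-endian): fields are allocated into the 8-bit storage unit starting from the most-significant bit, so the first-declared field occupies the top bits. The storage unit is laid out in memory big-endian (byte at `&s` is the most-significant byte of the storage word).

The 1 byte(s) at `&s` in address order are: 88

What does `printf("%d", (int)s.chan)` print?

-4

[0]=0x88 (big-endian) → word 0x88
chan [5+:3] = (word>>5) & 0x7 = 4  ←
cnt [3+:2] = (word>>3) & 0x3 = 1
type [0+:3] = (word>>0) & 0x7 = 0
chan signed 3b, MSB=1: 4 - 8 = -4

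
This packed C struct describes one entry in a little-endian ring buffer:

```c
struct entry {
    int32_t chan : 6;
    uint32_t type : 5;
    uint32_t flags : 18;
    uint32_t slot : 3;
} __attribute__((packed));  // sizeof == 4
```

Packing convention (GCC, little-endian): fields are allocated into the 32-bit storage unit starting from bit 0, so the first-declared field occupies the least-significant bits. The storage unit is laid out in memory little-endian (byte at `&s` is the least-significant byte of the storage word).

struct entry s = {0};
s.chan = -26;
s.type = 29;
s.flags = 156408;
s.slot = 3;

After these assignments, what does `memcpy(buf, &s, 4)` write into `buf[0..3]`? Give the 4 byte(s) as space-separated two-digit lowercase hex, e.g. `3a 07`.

chan:6 = -26 → 0x26 << 0 → word 0x00000026
type:5 = 29 → 0x1d << 6 → word 0x00000766
flags:18 = 156408 → 0x262f8 << 11 → word 0x1317c766
slot:3 = 3 → 0x3 << 29 → word 0x7317c766
word = 0x7317c766 → little-endian bytes:
  [0]=0x66  [1]=0xc7  [2]=0x17  [3]=0x73

66 c7 17 73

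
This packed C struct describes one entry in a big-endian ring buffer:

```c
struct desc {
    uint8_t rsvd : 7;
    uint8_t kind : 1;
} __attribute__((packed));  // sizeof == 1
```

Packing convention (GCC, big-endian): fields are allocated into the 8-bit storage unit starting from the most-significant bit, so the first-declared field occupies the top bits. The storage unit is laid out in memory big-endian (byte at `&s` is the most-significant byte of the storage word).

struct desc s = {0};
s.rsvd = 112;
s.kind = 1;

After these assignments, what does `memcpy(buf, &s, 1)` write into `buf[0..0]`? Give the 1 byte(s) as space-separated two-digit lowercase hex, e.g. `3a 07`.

[1+:7] rsvd=112 & 0x7f = 0x70; word=0xe0
[0+:1] kind=1 & 0x1 = 0x1; word=0xe1
word = 0xe1 → big-endian bytes:
  [0]=0xe1

e1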